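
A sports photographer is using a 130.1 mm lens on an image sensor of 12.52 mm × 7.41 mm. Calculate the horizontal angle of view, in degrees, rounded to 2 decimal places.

5.51°

Angle of view α = 2·arctan(w/2f) with w = 12.52 mm and f = 130.1 mm.
w/2f = 0.04812; arctan(0.04812) ≈ 2.7548°, so α ≈ 5.5095°.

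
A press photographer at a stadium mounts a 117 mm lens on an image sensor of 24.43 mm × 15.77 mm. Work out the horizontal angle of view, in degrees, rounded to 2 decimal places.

Angle of view α = 2·arctan(w/2f) with w = 24.43 mm and f = 117 mm.
w/2f = 0.10440; arctan(0.10440) ≈ 5.9602°, so α ≈ 11.9204°.

11.92°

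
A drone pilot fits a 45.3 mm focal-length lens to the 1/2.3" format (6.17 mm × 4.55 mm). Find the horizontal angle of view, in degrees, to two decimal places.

7.79°

Angle of view α = 2·arctan(w/2f) with w = 6.17 mm and f = 45.3 mm.
w/2f = 0.06810; arctan(0.06810) ≈ 3.8959°, so α ≈ 7.7918°.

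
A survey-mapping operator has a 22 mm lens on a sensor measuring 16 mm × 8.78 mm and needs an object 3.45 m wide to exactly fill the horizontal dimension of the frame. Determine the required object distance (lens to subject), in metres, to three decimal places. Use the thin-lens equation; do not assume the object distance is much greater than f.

4.766 m

W: 3.45 m = 3450 mm.
Magnification m = w/W = dᵢ/dₒ; combined with 1/f = 1/dₒ + 1/dᵢ this gives dₒ = f·(1 + W/w).
dₒ = 22 mm × (1 + 3450/16) = 22 × 216.6250 ≈ 4765.750 mm = 4.76575 m.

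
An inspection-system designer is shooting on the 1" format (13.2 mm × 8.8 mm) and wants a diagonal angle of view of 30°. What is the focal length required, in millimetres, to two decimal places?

Sensor diagonal = √(13.2² + 8.8²) = √251.6800 ≈ 15.8644 mm.
From α = 2·arctan(d/2f) we get f = d / (2·tan(α/2)).
With d = 15.8644 mm and α/2 = 15°, tan(α/2) ≈ 0.26795, so f ≈ 15.8644 / 0.53590 ≈ 29.6034 mm.

29.60 mm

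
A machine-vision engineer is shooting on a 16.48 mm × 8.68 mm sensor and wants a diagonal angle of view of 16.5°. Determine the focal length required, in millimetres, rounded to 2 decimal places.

64.23 mm

Sensor diagonal = √(16.48² + 8.68²) = √346.9328 ≈ 18.6261 mm.
From α = 2·arctan(d/2f) we get f = d / (2·tan(α/2)).
With d = 18.6261 mm and α/2 = 8.25°, tan(α/2) ≈ 0.14499, so f ≈ 18.6261 / 0.28999 ≈ 64.2311 mm.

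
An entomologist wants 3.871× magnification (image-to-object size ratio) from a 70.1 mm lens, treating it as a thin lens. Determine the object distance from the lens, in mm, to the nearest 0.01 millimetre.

With m = dᵢ/dₒ and 1/f = 1/dₒ + 1/dᵢ, substituting dᵢ = m·dₒ gives 1/f = (1 + 1/m)/dₒ, hence dₒ = f·(1 + 1/m).
dₒ = 70.1 × (1 + 1/3.871) = 70.1 × 1.25833 ≈ 88.209 mm.

88.21 mm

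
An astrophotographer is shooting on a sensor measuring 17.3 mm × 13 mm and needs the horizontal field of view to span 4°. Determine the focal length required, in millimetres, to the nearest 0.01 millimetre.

247.70 mm

From α = 2·arctan(w/2f) we get f = w / (2·tan(α/2)).
With w = 17.3 mm and α/2 = 2°, tan(α/2) ≈ 0.03492, so f ≈ 17.3 / 0.06984 ≈ 247.7036 mm.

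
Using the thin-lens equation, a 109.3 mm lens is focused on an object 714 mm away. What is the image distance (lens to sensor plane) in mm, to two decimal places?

129.06 mm

1/dᵢ = 1/f − 1/dₒ = 1/109.3 − 1/714 = 0.0077486 mm⁻¹.
dᵢ = 1/0.0077486 ≈ 129.0561 mm.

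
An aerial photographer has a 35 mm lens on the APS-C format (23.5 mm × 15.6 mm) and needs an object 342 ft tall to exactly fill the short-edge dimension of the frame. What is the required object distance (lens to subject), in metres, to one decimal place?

W: 342 ft × 304.8 mm/ft = 104241.60 mm.
Magnification m = h/W = dᵢ/dₒ; combined with 1/f = 1/dₒ + 1/dᵢ this gives dₒ = f·(1 + W/h).
dₒ = 35 mm × (1 + 104242/15.6) = 35 × 6683.1536 ≈ 233910.377 mm = 233.91 m.

233.9 m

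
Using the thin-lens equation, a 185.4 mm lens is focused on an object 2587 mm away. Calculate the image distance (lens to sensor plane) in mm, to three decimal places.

199.713 mm

1/dᵢ = 1/f − 1/dₒ = 1/185.4 − 1/2587 = 0.0050072 mm⁻¹.
dᵢ = 1/0.0050072 ≈ 199.7126 mm.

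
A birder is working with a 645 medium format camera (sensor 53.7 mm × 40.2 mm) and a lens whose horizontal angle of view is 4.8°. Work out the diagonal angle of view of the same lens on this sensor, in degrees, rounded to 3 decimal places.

From the horizontal AOV: f = 53.7 / (2·tan(2.4°)) = 53.7 / 0.08382 ≈ 640.6216 mm.
Sensor diagonal = √(53.7² + 40.2²) = √4499.7300 ≈ 67.0800 mm.
Diagonal AOV = 2·arctan(67.0800 / (2 × 640.6216)) = 2·arctan(0.05236) ≈ 5.9940°.

5.994°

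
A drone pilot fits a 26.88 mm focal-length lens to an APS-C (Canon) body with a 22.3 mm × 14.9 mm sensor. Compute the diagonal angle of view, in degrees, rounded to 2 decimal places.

Sensor diagonal = √(22.3² + 14.9²) = √719.3000 ≈ 26.8198 mm.
Angle of view α = 2·arctan(d/2f) with d = 26.8198 mm and f = 26.88 mm.
d/2f = 0.49888; arctan(0.49888) ≈ 26.5137°, so α ≈ 53.0273°.

53.03°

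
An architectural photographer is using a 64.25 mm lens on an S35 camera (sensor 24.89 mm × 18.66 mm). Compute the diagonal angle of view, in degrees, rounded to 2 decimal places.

27.22°

Sensor diagonal = √(24.89² + 18.66²) = √967.7077 ≈ 31.1080 mm.
Angle of view α = 2·arctan(d/2f) with d = 31.1080 mm and f = 64.25 mm.
d/2f = 0.24209; arctan(0.24209) ≈ 13.6087°, so α ≈ 27.2173°.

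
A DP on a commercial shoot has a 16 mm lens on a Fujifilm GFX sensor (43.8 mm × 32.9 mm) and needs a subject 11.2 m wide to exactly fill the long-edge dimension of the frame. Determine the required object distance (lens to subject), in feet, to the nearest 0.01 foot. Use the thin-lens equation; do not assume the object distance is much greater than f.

W: 11.2 m = 11200 mm.
Magnification m = w/W = dᵢ/dₒ; combined with 1/f = 1/dₒ + 1/dᵢ this gives dₒ = f·(1 + W/w).
dₒ = 16 mm × (1 + 11200/43.8) = 16 × 256.7078 ≈ 4107.324 mm = 4107.324/304.8 ft = 13.4755 ft.

13.48 ft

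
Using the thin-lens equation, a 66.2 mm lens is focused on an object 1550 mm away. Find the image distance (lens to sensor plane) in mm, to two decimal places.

1/dᵢ = 1/f − 1/dₒ = 1/66.2 − 1/1550 = 0.0144606 mm⁻¹.
dᵢ = 1/0.0144606 ≈ 69.1535 mm.

69.15 mm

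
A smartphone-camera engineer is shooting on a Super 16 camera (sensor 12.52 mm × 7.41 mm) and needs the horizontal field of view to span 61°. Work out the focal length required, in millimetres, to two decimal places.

From α = 2·arctan(w/2f) we get f = w / (2·tan(α/2)).
With w = 12.52 mm and α/2 = 30.5°, tan(α/2) ≈ 0.58905, so f ≈ 12.52 / 1.17809 ≈ 10.6274 mm.

10.63 mm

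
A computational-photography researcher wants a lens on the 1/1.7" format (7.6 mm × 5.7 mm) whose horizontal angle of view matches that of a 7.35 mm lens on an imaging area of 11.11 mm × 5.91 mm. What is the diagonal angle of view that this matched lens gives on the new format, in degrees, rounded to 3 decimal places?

86.744°

Equal horizontal AOV ⇒ f₂ = f₁ · 7.6/11.11 = 7.35 × 0.68407 ≈ 5.0279 mm.
Sensor diagonal = √(7.6² + 5.7²) = √90.2500 ≈ 9.5000 mm.
Diagonal AOV on the new format = 2·arctan(9.5000 / (2 × 5.0279)) = 2·arctan(0.94473) ≈ 86.7440°.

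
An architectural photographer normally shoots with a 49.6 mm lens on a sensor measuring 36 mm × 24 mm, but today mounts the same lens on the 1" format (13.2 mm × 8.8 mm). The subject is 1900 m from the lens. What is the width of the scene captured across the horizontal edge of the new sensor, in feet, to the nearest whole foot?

The focal length stays 49.6 mm; the relevant sensor dimension is now w = 13.2 mm. Object distance dₒ = 1900 m = 1.9e+06 mm.
Thin-lens field width W = w·(dₒ − f)/f = 13.2 × (1.9e+06 − 49.6)/49.6 ≈ 505631.961 mm = 505631.961/304.8 ft = 1658.9 ft.

1659 ft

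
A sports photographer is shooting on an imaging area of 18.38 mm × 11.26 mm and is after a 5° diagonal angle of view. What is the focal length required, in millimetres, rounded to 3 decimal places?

Sensor diagonal = √(18.38² + 11.26²) = √464.6120 ≈ 21.5549 mm.
From α = 2·arctan(d/2f) we get f = d / (2·tan(α/2)).
With d = 21.5549 mm and α/2 = 2.5°, tan(α/2) ≈ 0.04366, so f ≈ 21.5549 / 0.08732 ≈ 246.8437 mm.

246.844 mm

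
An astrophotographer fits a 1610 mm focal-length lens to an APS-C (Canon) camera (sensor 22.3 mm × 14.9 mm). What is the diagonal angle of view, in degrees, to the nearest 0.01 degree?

Sensor diagonal = √(22.3² + 14.9²) = √719.3000 ≈ 26.8198 mm.
Angle of view α = 2·arctan(d/2f) with d = 26.8198 mm and f = 1610 mm.
d/2f = 0.00833; arctan(0.00833) ≈ 0.4772°, so α ≈ 0.9544°.

0.95°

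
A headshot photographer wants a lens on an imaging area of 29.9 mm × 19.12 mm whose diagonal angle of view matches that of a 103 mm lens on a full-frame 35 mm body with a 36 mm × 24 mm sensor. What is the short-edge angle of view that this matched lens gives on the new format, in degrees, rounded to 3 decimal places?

12.911°

Sensor diagonal = √(36² + 24²) = √1872.0000 ≈ 43.2666 mm.
Sensor diagonal = √(29.9² + 19.12²) = √1259.5844 ≈ 35.4906 mm.
Equal diagonal AOV ⇒ f₂ = f₁ · 35.4906/43.2666 = 103 × 0.82028 ≈ 84.4886 mm.
Short-edge AOV on the new format = 2·arctan(19.12 / (2 × 84.4886)) = 2·arctan(0.11315) ≈ 12.9113°.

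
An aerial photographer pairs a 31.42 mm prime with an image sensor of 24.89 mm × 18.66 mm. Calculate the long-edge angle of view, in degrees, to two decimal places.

Angle of view α = 2·arctan(w/2f) with w = 24.89 mm and f = 31.42 mm.
w/2f = 0.39609; arctan(0.39609) ≈ 21.6078°, so α ≈ 43.2156°.

43.22°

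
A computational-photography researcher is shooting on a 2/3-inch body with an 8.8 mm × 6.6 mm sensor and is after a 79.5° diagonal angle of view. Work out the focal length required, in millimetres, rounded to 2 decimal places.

6.61 mm

Sensor diagonal = √(8.8² + 6.6²) = √121.0000 ≈ 11.0000 mm.
From α = 2·arctan(d/2f) we get f = d / (2·tan(α/2)).
With d = 11.0000 mm and α/2 = 39.75°, tan(α/2) ≈ 0.83169, so f ≈ 11.0000 / 1.66338 ≈ 6.6130 mm.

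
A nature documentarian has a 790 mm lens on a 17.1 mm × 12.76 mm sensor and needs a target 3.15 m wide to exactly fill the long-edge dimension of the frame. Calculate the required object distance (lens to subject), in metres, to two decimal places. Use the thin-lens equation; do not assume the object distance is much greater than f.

146.32 m

W: 3.15 m = 3150 mm.
Magnification m = w/W = dᵢ/dₒ; combined with 1/f = 1/dₒ + 1/dᵢ this gives dₒ = f·(1 + W/w).
dₒ = 790 mm × (1 + 3150/17.1) = 790 × 185.2105 ≈ 146316.316 mm = 146.316 m.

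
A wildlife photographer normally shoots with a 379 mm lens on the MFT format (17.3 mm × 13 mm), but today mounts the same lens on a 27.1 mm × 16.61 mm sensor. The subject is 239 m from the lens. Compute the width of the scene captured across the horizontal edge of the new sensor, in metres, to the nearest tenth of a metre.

17.1 m

The focal length stays 379 mm; the relevant sensor dimension is now w = 27.1 mm. Object distance dₒ = 239 m = 239000 mm.
Thin-lens field width W = w·(dₒ − f)/f = 27.1 × (239000 − 379)/379 ≈ 17062.346 mm = 17.0623 m.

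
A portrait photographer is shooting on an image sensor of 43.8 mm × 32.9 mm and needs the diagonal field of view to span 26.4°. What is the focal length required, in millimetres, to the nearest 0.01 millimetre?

Sensor diagonal = √(43.8² + 32.9²) = √3000.8500 ≈ 54.7800 mm.
From α = 2·arctan(d/2f) we get f = d / (2·tan(α/2)).
With d = 54.7800 mm and α/2 = 13.2°, tan(α/2) ≈ 0.23455, so f ≈ 54.7800 / 0.46910 ≈ 116.7779 mm.

116.78 mm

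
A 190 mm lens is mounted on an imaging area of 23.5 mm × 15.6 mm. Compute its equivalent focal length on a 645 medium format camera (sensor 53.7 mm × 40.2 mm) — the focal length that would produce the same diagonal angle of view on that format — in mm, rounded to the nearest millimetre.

Sensor diagonal = √(23.5² + 15.6²) = √795.6100 ≈ 28.2066 mm.
Sensor diagonal = √(53.7² + 40.2²) = √4499.7300 ≈ 67.0800 mm.
Equal angle of view means equal diagonal/f ratio, so f₂ = f₁ · (diagonal₂/diagonal₁) = 190 × 67.0800/28.2066.
f₂ = 190 × 2.37817 ≈ 451.853 mm.

452 mm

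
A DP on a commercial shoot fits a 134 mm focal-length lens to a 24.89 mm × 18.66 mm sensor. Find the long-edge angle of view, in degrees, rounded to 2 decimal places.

10.61°

Angle of view α = 2·arctan(w/2f) with w = 24.89 mm and f = 134 mm.
w/2f = 0.09287; arctan(0.09287) ≈ 5.3060°, so α ≈ 10.6120°.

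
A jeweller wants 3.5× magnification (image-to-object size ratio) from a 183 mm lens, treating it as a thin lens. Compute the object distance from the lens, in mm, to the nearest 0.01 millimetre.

235.29 mm

With m = dᵢ/dₒ and 1/f = 1/dₒ + 1/dᵢ, substituting dᵢ = m·dₒ gives 1/f = (1 + 1/m)/dₒ, hence dₒ = f·(1 + 1/m).
dₒ = 183 × (1 + 1/3.5) = 183 × 1.28571 ≈ 235.286 mm.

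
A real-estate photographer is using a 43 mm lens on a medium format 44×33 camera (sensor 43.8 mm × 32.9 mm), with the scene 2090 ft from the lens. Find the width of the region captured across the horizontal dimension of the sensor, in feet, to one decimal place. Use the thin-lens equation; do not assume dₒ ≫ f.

dₒ: 2090 ft × 304.8 mm/ft = 637031.98 mm.
Similar triangles through the lens centre give W/dₒ = w/dᵢ; with 1/f = 1/dₒ + 1/dᵢ this gives W = w·(dₒ − f)/f.
W = 43.8 mm × (637032 − 43) / 43 = 43.8 × 14813.6972 ≈ 648839.937 mm = 648839.937/304.8 ft = 2128.74 ft.

2128.7 ft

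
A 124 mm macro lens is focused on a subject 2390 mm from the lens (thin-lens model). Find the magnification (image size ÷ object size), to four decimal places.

0.0547×

Thin lens: 1/f = 1/dₒ + 1/dᵢ → 1/dᵢ = 1/124 − 1/2390 = 0.0076461 mm⁻¹, so dᵢ ≈ 130.7855 mm.
Magnification m = dᵢ/dₒ = 130.7855/2390 ≈ 0.05472.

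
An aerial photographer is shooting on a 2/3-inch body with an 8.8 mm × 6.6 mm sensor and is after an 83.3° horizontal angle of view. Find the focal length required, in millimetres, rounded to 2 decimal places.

From α = 2·arctan(w/2f) we get f = w / (2·tan(α/2)).
With w = 8.8 mm and α/2 = 41.65°, tan(α/2) ≈ 0.88940, so f ≈ 8.8 / 1.77881 ≈ 4.9471 mm.

4.95 mm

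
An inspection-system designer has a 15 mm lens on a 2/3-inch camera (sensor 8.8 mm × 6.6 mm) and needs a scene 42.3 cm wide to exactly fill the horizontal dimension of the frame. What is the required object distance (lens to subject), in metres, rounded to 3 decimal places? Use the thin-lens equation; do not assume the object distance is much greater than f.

0.736 m

W: 42.3 cm = 423 mm.
Magnification m = w/W = dᵢ/dₒ; combined with 1/f = 1/dₒ + 1/dᵢ this gives dₒ = f·(1 + W/w).
dₒ = 15 mm × (1 + 423/8.8) = 15 × 49.0682 ≈ 736.023 mm = 0.736023 m.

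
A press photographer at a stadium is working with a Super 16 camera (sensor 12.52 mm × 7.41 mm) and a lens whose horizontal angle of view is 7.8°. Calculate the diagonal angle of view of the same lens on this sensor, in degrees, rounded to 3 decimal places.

9.059°

From the horizontal AOV: f = 12.52 / (2·tan(3.9°)) = 12.52 / 0.13635 ≈ 91.8250 mm.
Sensor diagonal = √(12.52² + 7.41²) = √211.6585 ≈ 14.5485 mm.
Diagonal AOV = 2·arctan(14.5485 / (2 × 91.8250)) = 2·arctan(0.07922) ≈ 9.0589°.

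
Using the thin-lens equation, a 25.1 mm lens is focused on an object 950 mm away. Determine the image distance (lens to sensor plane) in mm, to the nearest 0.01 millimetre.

1/dᵢ = 1/f − 1/dₒ = 1/25.1 − 1/950 = 0.0387880 mm⁻¹.
dᵢ = 1/0.0387880 ≈ 25.7812 mm.

25.78 mm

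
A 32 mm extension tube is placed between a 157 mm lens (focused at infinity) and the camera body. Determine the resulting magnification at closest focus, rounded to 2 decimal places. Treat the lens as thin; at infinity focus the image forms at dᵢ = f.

The tube moves the image plane from f to f + e, so dᵢ = 157 + 32 = 189 mm. Focus is achieved when 1/f = 1/dₒ + 1/dᵢ, giving dₒ = 1/(1/f − 1/(f+e)).
Magnification m = dᵢ/dₒ = (f+e)·(1/f − 1/(f+e)) = e/f = 32/157 ≈ 0.2038.

0.20×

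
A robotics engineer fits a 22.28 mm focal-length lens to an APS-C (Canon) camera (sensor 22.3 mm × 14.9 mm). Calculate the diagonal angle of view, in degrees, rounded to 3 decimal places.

62.086°

Sensor diagonal = √(22.3² + 14.9²) = √719.3000 ≈ 26.8198 mm.
Angle of view α = 2·arctan(d/2f) with d = 26.8198 mm and f = 22.28 mm.
d/2f = 0.60188; arctan(0.60188) ≈ 31.0429°, so α ≈ 62.0858°.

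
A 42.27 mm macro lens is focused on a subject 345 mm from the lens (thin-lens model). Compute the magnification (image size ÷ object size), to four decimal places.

0.1396×

Thin lens: 1/f = 1/dₒ + 1/dᵢ → 1/dᵢ = 1/42.27 − 1/345 = 0.0207589 mm⁻¹, so dᵢ ≈ 48.1721 mm.
Magnification m = dᵢ/dₒ = 48.1721/345 ≈ 0.13963.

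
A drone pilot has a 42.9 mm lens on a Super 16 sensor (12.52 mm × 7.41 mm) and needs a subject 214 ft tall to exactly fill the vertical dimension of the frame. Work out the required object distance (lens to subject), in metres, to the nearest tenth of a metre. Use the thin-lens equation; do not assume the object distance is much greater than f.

377.7 m

W: 214 ft × 304.8 mm/ft = 65227.20 mm.
Magnification m = h/W = dᵢ/dₒ; combined with 1/f = 1/dₒ + 1/dᵢ this gives dₒ = f·(1 + W/h).
dₒ = 42.9 mm × (1 + 65227.2/7.41) = 42.9 × 8803.5908 ≈ 377674.046 mm = 377.674 m.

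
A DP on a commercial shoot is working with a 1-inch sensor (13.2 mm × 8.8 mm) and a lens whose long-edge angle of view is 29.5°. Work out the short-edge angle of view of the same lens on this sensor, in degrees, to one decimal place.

19.9°

From the long-edge AOV: f = 13.2 / (2·tan(14.75°)) = 13.2 / 0.52656 ≈ 25.0686 mm.
Short-edge AOV = 2·arctan(8.8 / (2 × 25.0686)) = 2·arctan(0.17552) ≈ 19.9102°.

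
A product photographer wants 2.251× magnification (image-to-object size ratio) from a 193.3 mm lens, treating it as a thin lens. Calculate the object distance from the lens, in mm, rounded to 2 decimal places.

With m = dᵢ/dₒ and 1/f = 1/dₒ + 1/dᵢ, substituting dᵢ = m·dₒ gives 1/f = (1 + 1/m)/dₒ, hence dₒ = f·(1 + 1/m).
dₒ = 193.3 × (1 + 1/2.251) = 193.3 × 1.44425 ≈ 279.173 mm.

279.17 mm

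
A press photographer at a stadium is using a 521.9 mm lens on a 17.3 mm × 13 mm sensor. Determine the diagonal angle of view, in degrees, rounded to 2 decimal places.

2.38°

Sensor diagonal = √(17.3² + 13²) = √468.2900 ≈ 21.6400 mm.
Angle of view α = 2·arctan(d/2f) with d = 21.6400 mm and f = 521.9 mm.
d/2f = 0.02073; arctan(0.02073) ≈ 1.1877°, so α ≈ 2.3754°.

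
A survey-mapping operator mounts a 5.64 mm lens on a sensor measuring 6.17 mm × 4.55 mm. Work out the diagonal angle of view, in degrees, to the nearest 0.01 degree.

68.40°

Sensor diagonal = √(6.17² + 4.55²) = √58.7714 ≈ 7.6663 mm.
Angle of view α = 2·arctan(d/2f) with d = 7.6663 mm and f = 5.64 mm.
d/2f = 0.67963; arctan(0.67963) ≈ 34.2013°, so α ≈ 68.4026°.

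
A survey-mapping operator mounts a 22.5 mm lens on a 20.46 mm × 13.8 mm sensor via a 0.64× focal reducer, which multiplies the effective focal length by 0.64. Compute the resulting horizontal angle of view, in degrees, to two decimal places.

Effective focal length f = 22.5 × 0.64 = 14.4 mm.
α = 2·arctan(20.46 / (2 × 14.4)) = 2·arctan(0.71042) ≈ 70.7812°.

70.78°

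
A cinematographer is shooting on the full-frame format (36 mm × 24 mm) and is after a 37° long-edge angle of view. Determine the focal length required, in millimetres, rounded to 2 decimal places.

53.80 mm

From α = 2·arctan(w/2f) we get f = w / (2·tan(α/2)).
With w = 36 mm and α/2 = 18.5°, tan(α/2) ≈ 0.33460, so f ≈ 36 / 0.66919 ≈ 53.7963 mm.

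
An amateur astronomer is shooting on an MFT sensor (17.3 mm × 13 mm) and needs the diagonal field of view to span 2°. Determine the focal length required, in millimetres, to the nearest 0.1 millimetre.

Sensor diagonal = √(17.3² + 13²) = √468.2900 ≈ 21.6400 mm.
From α = 2·arctan(d/2f) we get f = d / (2·tan(α/2)).
With d = 21.6400 mm and α/2 = 1°, tan(α/2) ≈ 0.01746, so f ≈ 21.6400 / 0.03491 ≈ 619.8776 mm.

619.9 mm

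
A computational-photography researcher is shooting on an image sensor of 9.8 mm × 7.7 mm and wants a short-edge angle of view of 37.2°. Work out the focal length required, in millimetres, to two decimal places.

From α = 2·arctan(h/2f) we get f = h / (2·tan(α/2)).
With h = 7.7 mm and α/2 = 18.6°, tan(α/2) ≈ 0.33654, so f ≈ 7.7 / 0.67307 ≈ 11.4400 mm.

11.44 mm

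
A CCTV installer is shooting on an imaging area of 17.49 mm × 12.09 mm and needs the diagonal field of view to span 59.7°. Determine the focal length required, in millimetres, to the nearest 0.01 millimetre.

18.53 mm

Sensor diagonal = √(17.49² + 12.09²) = √452.0682 ≈ 21.2619 mm.
From α = 2·arctan(d/2f) we get f = d / (2·tan(α/2)).
With d = 21.2619 mm and α/2 = 29.85°, tan(α/2) ≈ 0.57386, so f ≈ 21.2619 / 1.14773 ≈ 18.5252 mm.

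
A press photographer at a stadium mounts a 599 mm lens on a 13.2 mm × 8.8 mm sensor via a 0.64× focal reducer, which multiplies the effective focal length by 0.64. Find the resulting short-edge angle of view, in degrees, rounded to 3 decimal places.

Effective focal length f = 599 × 0.64 = 383.36 mm.
α = 2·arctan(8.8 / (2 × 383.36)) = 2·arctan(0.01148) ≈ 1.3152°.

1.315°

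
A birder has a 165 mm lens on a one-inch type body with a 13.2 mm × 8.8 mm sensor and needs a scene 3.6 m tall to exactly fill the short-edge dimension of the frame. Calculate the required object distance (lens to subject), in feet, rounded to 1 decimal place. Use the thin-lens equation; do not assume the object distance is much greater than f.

W: 3.6 m = 3600 mm.
Magnification m = h/W = dᵢ/dₒ; combined with 1/f = 1/dₒ + 1/dᵢ this gives dₒ = f·(1 + W/h).
dₒ = 165 mm × (1 + 3600/8.8) = 165 × 410.0909 ≈ 67665.000 mm = 67665.000/304.8 ft = 221.998 ft.

222.0 ft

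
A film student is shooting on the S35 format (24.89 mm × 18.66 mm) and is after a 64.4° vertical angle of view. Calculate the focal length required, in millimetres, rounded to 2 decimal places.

From α = 2·arctan(h/2f) we get f = h / (2·tan(α/2)).
With h = 18.66 mm and α/2 = 32.2°, tan(α/2) ≈ 0.62973, so f ≈ 18.66 / 1.25947 ≈ 14.8158 mm.

14.82 mm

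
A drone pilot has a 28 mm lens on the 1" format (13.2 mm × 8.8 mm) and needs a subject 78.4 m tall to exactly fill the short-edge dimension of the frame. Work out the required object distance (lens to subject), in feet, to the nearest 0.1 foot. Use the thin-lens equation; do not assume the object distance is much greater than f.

W: 78.4 m = 78400 mm.
Magnification m = h/W = dᵢ/dₒ; combined with 1/f = 1/dₒ + 1/dᵢ this gives dₒ = f·(1 + W/h).
dₒ = 28 mm × (1 + 78400/8.8) = 28 × 8910.0909 ≈ 249482.545 mm = 249482.545/304.8 ft = 818.512 ft.

818.5 ft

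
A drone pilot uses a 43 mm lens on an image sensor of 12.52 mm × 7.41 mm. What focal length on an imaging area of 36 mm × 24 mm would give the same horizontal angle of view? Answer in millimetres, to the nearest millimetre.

124 mm

Equal angle of view means equal width/f ratio, so f₂ = f₁ · (width₂/width₁) = 43 × 36/12.52.
f₂ = 43 × 2.87540 ≈ 123.642 mm.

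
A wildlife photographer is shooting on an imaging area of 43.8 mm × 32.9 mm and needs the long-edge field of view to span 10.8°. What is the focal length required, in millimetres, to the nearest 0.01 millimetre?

231.68 mm

From α = 2·arctan(w/2f) we get f = w / (2·tan(α/2)).
With w = 43.8 mm and α/2 = 5.4°, tan(α/2) ≈ 0.09453, so f ≈ 43.8 / 0.18906 ≈ 231.6778 mm.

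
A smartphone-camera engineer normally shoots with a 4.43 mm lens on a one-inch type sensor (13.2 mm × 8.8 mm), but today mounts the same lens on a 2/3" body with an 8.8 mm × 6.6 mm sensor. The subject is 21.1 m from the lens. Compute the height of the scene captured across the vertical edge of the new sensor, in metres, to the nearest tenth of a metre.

31.4 m

The focal length stays 4.43 mm; the relevant sensor dimension is now h = 6.6 mm. Object distance dₒ = 21.1 m = 21100 mm.
Thin-lens field height W = h·(dₒ − f)/f = 6.6 × (21100 − 4.43)/4.43 ≈ 31429.066 mm = 31.4291 m.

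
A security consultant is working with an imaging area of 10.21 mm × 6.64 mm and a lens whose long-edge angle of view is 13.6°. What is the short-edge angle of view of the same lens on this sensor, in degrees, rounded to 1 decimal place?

From the long-edge AOV: f = 10.21 / (2·tan(6.8°)) = 10.21 / 0.23849 ≈ 42.8118 mm.
Short-edge AOV = 2·arctan(6.64 / (2 × 42.8118)) = 2·arctan(0.07755) ≈ 8.8687°.

8.9°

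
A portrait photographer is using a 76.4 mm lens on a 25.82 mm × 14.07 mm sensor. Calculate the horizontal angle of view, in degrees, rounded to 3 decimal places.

19.182°

Angle of view α = 2·arctan(w/2f) with w = 25.82 mm and f = 76.4 mm.
w/2f = 0.16898; arctan(0.16898) ≈ 9.5912°, so α ≈ 19.1824°.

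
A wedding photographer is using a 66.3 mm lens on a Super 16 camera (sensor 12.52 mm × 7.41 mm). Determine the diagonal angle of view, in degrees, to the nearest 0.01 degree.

12.52°

Sensor diagonal = √(12.52² + 7.41²) = √211.6585 ≈ 14.5485 mm.
Angle of view α = 2·arctan(d/2f) with d = 14.5485 mm and f = 66.3 mm.
d/2f = 0.10972; arctan(0.10972) ≈ 6.2613°, so α ≈ 12.5226°.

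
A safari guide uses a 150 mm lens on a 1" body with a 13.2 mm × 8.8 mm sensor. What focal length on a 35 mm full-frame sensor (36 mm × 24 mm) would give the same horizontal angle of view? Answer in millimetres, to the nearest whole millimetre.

409 mm

Equal angle of view means equal width/f ratio, so f₂ = f₁ · (width₂/width₁) = 150 × 36/13.2.
f₂ = 150 × 2.72727 ≈ 409.091 mm.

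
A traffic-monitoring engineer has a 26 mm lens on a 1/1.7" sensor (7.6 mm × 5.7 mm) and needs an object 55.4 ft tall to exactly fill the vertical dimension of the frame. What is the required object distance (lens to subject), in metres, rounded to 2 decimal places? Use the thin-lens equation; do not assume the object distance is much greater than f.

77.05 m

W: 55.4 ft × 304.8 mm/ft = 16885.92 mm.
Magnification m = h/W = dᵢ/dₒ; combined with 1/f = 1/dₒ + 1/dᵢ this gives dₒ = f·(1 + W/h).
dₒ = 26 mm × (1 + 16885.9/5.7) = 26 × 2963.4420 ≈ 77049.492 mm = 77.0495 m.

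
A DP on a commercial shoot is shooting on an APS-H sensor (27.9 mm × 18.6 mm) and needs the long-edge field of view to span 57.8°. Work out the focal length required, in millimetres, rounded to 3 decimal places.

From α = 2·arctan(w/2f) we get f = w / (2·tan(α/2)).
With w = 27.9 mm and α/2 = 28.9°, tan(α/2) ≈ 0.55203, so f ≈ 27.9 / 1.10406 ≈ 25.2704 mm.

25.270 mm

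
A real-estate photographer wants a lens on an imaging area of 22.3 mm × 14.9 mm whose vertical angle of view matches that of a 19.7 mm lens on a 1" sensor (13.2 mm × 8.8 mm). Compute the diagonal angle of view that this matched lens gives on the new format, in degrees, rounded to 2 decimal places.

Equal vertical AOV ⇒ f₂ = f₁ · 14.9/8.8 = 19.7 × 1.69318 ≈ 33.3557 mm.
Sensor diagonal = √(22.3² + 14.9²) = √719.3000 ≈ 26.8198 mm.
Diagonal AOV on the new format = 2·arctan(26.8198 / (2 × 33.3557)) = 2·arctan(0.40203) ≈ 43.8029°.

43.80°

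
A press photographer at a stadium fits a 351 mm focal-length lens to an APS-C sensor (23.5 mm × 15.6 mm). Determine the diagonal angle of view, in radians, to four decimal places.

Sensor diagonal = √(23.5² + 15.6²) = √795.6100 ≈ 28.2066 mm.
Angle of view α = 2·arctan(d/2f) with d = 28.2066 mm and f = 351 mm.
d/2f = 0.04018; arctan(0.04018) ≈ 0.0402 rad, so α ≈ 0.0803 rad.

0.0803 rad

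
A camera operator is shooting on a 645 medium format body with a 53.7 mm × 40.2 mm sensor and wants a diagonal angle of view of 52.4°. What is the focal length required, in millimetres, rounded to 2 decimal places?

68.16 mm

Sensor diagonal = √(53.7² + 40.2²) = √4499.7300 ≈ 67.0800 mm.
From α = 2·arctan(d/2f) we get f = d / (2·tan(α/2)).
With d = 67.0800 mm and α/2 = 26.2°, tan(α/2) ≈ 0.49206, so f ≈ 67.0800 / 0.98412 ≈ 68.1623 mm.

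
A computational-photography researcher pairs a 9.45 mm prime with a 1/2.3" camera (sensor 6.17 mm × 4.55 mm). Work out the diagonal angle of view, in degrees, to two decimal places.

44.16°

Sensor diagonal = √(6.17² + 4.55²) = √58.7714 ≈ 7.6663 mm.
Angle of view α = 2·arctan(d/2f) with d = 7.6663 mm and f = 9.45 mm.
d/2f = 0.40562; arctan(0.40562) ≈ 22.0785°, so α ≈ 44.1571°.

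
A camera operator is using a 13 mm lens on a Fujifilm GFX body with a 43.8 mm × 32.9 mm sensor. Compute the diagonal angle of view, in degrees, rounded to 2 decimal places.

129.22°

Sensor diagonal = √(43.8² + 32.9²) = √3000.8500 ≈ 54.7800 mm.
Angle of view α = 2·arctan(d/2f) with d = 54.7800 mm and f = 13 mm.
d/2f = 2.10692; arctan(2.10692) ≈ 64.6098°, so α ≈ 129.2196°.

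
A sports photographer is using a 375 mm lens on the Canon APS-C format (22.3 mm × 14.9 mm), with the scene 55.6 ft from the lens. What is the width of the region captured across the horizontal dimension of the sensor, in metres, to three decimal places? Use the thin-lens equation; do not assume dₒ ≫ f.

0.985 m

dₒ: 55.6 ft × 304.8 mm/ft = 16946.88 mm.
Similar triangles through the lens centre give W/dₒ = w/dᵢ; with 1/f = 1/dₒ + 1/dᵢ this gives W = w·(dₒ − f)/f.
W = 22.3 mm × (16946.9 − 375) / 375 = 22.3 × 44.1917 ≈ 985.474 mm = 0.985474 m.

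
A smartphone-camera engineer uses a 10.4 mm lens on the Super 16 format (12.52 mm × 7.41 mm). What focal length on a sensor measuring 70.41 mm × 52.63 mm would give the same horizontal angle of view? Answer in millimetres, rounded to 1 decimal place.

Equal angle of view means equal width/f ratio, so f₂ = f₁ · (width₂/width₁) = 10.4 × 70.41/12.52.
f₂ = 10.4 × 5.62380 ≈ 58.488 mm.

58.5 mm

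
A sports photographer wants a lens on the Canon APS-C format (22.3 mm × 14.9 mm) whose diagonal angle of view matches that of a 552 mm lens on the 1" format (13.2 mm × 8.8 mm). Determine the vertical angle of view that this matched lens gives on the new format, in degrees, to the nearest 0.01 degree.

0.91°

Sensor diagonal = √(13.2² + 8.8²) = √251.6800 ≈ 15.8644 mm.
Sensor diagonal = √(22.3² + 14.9²) = √719.3000 ≈ 26.8198 mm.
Equal diagonal AOV ⇒ f₂ = f₁ · 26.8198/15.8644 = 552 × 1.69056 ≈ 933.1893 mm.
Vertical AOV on the new format = 2·arctan(14.9 / (2 × 933.1893)) = 2·arctan(0.00798) ≈ 0.9148°.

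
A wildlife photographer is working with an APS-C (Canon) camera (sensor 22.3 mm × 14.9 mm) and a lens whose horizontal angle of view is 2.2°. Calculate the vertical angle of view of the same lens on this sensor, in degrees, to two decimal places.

1.47°

From the horizontal AOV: f = 22.3 / (2·tan(1.1°)) = 22.3 / 0.03840 ≈ 580.6995 mm.
Vertical AOV = 2·arctan(14.9 / (2 × 580.6995)) = 2·arctan(0.01283) ≈ 1.4701°.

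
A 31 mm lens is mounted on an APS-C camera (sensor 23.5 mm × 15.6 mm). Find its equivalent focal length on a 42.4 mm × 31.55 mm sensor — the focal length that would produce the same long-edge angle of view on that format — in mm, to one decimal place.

55.9 mm

Equal angle of view means equal width/f ratio, so f₂ = f₁ · (width₂/width₁) = 31 × 42.4/23.5.
f₂ = 31 × 1.80426 ≈ 55.932 mm.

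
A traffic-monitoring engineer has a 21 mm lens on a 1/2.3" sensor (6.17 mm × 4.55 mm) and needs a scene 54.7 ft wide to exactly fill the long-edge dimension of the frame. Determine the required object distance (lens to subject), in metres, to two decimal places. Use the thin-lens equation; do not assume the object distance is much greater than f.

W: 54.7 ft × 304.8 mm/ft = 16672.56 mm.
Magnification m = w/W = dᵢ/dₒ; combined with 1/f = 1/dₒ + 1/dᵢ this gives dₒ = f·(1 + W/w).
dₒ = 21 mm × (1 + 16672.6/6.17) = 21 × 2703.1976 ≈ 56767.151 mm = 56.7672 m.

56.77 m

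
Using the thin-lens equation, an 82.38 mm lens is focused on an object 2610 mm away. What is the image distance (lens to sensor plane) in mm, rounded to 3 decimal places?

1/dᵢ = 1/f − 1/dₒ = 1/82.38 − 1/2610 = 0.0117557 mm⁻¹.
dᵢ = 1/0.0117557 ≈ 85.0649 mm.

85.065 mm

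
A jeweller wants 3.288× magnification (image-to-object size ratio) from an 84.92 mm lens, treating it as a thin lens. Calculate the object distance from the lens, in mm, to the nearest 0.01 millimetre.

110.75 mm

With m = dᵢ/dₒ and 1/f = 1/dₒ + 1/dᵢ, substituting dᵢ = m·dₒ gives 1/f = (1 + 1/m)/dₒ, hence dₒ = f·(1 + 1/m).
dₒ = 84.92 × (1 + 1/3.288) = 84.92 × 1.30414 ≈ 110.747 mm.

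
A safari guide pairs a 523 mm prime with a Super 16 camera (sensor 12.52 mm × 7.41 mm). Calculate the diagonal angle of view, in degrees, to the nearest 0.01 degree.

1.59°

Sensor diagonal = √(12.52² + 7.41²) = √211.6585 ≈ 14.5485 mm.
Angle of view α = 2·arctan(d/2f) with d = 14.5485 mm and f = 523 mm.
d/2f = 0.01391; arctan(0.01391) ≈ 0.7969°, so α ≈ 1.5937°.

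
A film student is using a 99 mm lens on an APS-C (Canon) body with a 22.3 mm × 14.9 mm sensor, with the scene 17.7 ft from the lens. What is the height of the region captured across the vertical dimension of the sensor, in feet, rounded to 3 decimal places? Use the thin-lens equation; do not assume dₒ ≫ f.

dₒ: 17.7 ft × 304.8 mm/ft = 5394.96 mm.
Similar triangles through the lens centre give W/dₒ = h/dᵢ; with 1/f = 1/dₒ + 1/dᵢ this gives W = h·(dₒ − f)/f.
W = 14.9 mm × (5394.96 − 99) / 99 = 14.9 × 53.4945 ≈ 797.069 mm = 797.069/304.8 ft = 2.61505 ft.

2.615 ft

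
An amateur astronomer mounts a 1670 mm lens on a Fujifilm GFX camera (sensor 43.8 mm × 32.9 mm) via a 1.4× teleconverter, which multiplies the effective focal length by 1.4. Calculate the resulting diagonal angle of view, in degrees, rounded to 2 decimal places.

Effective focal length f = 1670 × 1.4 = 2338 mm.
Sensor diagonal = √(43.8² + 32.9²) = √3000.8500 ≈ 54.7800 mm.
α = 2·arctan(54.780 / (2 × 2338)) = 2·arctan(0.01172) ≈ 1.3424°.

1.34°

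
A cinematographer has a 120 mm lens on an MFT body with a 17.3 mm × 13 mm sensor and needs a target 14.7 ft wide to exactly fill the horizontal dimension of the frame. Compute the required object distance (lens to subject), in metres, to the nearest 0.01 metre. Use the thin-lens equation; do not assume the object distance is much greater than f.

W: 14.7 ft × 304.8 mm/ft = 4480.56 mm.
Magnification m = w/W = dᵢ/dₒ; combined with 1/f = 1/dₒ + 1/dᵢ this gives dₒ = f·(1 + W/w).
dₒ = 120 mm × (1 + 4480.56/17.3) = 120 × 259.9919 ≈ 31199.028 mm = 31.199 m.

31.20 m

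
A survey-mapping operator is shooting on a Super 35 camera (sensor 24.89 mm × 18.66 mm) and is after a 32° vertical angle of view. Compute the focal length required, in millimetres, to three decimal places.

32.538 mm

From α = 2·arctan(h/2f) we get f = h / (2·tan(α/2)).
With h = 18.66 mm and α/2 = 16°, tan(α/2) ≈ 0.28675, so f ≈ 18.66 / 0.57349 ≈ 32.5376 mm.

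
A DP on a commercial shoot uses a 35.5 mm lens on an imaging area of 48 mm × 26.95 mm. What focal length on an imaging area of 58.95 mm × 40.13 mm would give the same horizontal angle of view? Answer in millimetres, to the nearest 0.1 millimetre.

43.6 mm

Equal angle of view means equal width/f ratio, so f₂ = f₁ · (width₂/width₁) = 35.5 × 58.95/48.
f₂ = 35.5 × 1.22813 ≈ 43.598 mm.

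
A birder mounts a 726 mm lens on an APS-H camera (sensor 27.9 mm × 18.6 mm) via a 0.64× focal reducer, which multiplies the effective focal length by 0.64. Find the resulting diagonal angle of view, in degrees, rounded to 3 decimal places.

4.133°

Effective focal length f = 726 × 0.64 = 464.64 mm.
Sensor diagonal = √(27.9² + 18.6²) = √1124.3700 ≈ 33.5316 mm.
α = 2·arctan(33.532 / (2 × 464.64)) = 2·arctan(0.03608) ≈ 4.1331°.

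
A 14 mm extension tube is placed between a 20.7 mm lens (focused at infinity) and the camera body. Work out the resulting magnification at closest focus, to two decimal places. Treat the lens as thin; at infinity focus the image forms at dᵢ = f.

0.68×

The tube moves the image plane from f to f + e, so dᵢ = 20.7 + 14 = 34.7 mm. Focus is achieved when 1/f = 1/dₒ + 1/dᵢ, giving dₒ = 1/(1/f − 1/(f+e)).
Magnification m = dᵢ/dₒ = (f+e)·(1/f − 1/(f+e)) = e/f = 14/20.7 ≈ 0.6763.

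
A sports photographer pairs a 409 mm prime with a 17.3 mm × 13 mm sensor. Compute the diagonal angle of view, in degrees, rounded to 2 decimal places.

3.03°

Sensor diagonal = √(17.3² + 13²) = √468.2900 ≈ 21.6400 mm.
Angle of view α = 2·arctan(d/2f) with d = 21.6400 mm and f = 409 mm.
d/2f = 0.02645; arctan(0.02645) ≈ 1.5154°, so α ≈ 3.0308°.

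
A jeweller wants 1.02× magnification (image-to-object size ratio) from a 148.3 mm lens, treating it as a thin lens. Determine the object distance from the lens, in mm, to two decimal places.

293.69 mm

With m = dᵢ/dₒ and 1/f = 1/dₒ + 1/dᵢ, substituting dᵢ = m·dₒ gives 1/f = (1 + 1/m)/dₒ, hence dₒ = f·(1 + 1/m).
dₒ = 148.3 × (1 + 1/1.02) = 148.3 × 1.98039 ≈ 293.692 mm.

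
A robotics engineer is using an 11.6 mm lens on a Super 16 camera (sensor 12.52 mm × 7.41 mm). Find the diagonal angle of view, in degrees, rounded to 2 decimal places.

Sensor diagonal = √(12.52² + 7.41²) = √211.6585 ≈ 14.5485 mm.
Angle of view α = 2·arctan(d/2f) with d = 14.5485 mm and f = 11.6 mm.
d/2f = 0.62709; arctan(0.62709) ≈ 32.0914°, so α ≈ 64.1828°.

64.18°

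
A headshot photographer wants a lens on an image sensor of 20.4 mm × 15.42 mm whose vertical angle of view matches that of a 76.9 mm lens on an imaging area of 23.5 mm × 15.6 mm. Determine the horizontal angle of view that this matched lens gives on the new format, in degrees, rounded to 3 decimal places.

15.286°

Equal vertical AOV ⇒ f₂ = f₁ · 15.42/15.6 = 76.9 × 0.98846 ≈ 76.0127 mm.
Horizontal AOV on the new format = 2·arctan(20.4 / (2 × 76.0127)) = 2·arctan(0.13419) ≈ 15.2855°.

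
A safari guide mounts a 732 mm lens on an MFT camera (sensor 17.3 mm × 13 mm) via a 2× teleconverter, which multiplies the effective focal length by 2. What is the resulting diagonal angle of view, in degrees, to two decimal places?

0.85°

Effective focal length f = 732 × 2 = 1464 mm.
Sensor diagonal = √(17.3² + 13²) = √468.2900 ≈ 21.6400 mm.
α = 2·arctan(21.640 / (2 × 1464)) = 2·arctan(0.00739) ≈ 0.8469°.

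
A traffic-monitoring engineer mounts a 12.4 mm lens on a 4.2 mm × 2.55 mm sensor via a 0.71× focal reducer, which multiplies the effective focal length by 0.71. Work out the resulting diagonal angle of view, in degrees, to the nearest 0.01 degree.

Effective focal length f = 12.4 × 0.71 = 8.804 mm.
Sensor diagonal = √(4.2² + 2.55²) = √24.1425 ≈ 4.9135 mm.
α = 2·arctan(4.914 / (2 × 8.804)) = 2·arctan(0.27905) ≈ 31.1835°.

31.18°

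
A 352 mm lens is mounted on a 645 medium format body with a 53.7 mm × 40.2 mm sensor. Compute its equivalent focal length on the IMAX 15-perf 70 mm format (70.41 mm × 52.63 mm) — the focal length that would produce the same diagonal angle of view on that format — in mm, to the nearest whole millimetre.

461 mm

Sensor diagonal = √(53.7² + 40.2²) = √4499.7300 ≈ 67.0800 mm.
Sensor diagonal = √(70.41² + 52.63²) = √7727.4850 ≈ 87.9061 mm.
Equal angle of view means equal diagonal/f ratio, so f₂ = f₁ · (diagonal₂/diagonal₁) = 352 × 87.9061/67.0800.
f₂ = 352 × 1.31047 ≈ 461.284 mm.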